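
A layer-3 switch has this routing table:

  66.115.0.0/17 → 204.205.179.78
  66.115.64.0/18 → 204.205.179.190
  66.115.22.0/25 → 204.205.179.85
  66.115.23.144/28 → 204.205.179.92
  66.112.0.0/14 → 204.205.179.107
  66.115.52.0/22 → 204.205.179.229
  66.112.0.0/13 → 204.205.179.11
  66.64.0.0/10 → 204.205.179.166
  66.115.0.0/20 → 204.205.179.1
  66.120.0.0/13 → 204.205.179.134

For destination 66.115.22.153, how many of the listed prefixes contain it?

4

Prefixes containing 66.115.22.153:
  66.64.0.0/10 (66.64.0.0 - 66.127.255.255)
  66.112.0.0/13 (66.112.0.0 - 66.119.255.255)
  66.112.0.0/14 (66.112.0.0 - 66.115.255.255)
  66.115.0.0/17 (66.115.0.0 - 66.115.127.255)
Total matching entries: 4.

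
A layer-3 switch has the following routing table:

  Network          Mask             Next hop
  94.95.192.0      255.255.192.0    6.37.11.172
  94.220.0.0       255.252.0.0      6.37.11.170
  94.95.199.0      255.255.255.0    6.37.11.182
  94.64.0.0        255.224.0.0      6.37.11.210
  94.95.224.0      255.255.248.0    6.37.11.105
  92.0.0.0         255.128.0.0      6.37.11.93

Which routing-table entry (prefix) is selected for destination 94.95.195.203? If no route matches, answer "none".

94.95.192.0/18

Entries matching 94.95.195.203:
  94.64.0.0/11 (94.64.0.0 - 94.95.255.255)
  94.95.192.0/18 (94.95.192.0 - 94.95.255.255)
Most specific is 94.95.192.0/18.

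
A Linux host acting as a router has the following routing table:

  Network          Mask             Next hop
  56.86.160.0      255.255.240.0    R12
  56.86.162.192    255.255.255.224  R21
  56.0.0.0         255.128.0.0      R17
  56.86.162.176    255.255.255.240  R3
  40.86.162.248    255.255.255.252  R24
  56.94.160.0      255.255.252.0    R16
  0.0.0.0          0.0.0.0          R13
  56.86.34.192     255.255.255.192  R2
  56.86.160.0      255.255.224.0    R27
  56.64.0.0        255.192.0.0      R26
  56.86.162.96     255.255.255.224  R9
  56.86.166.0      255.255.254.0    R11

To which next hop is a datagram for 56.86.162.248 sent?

Routes whose prefix contains 56.86.162.248:
  0.0.0.0/0 (default, matches everything) -> R13
  56.0.0.0/9 (56.0.0.0 - 56.127.255.255) -> R17
  56.64.0.0/10 (56.64.0.0 - 56.127.255.255) -> R26
  56.86.160.0/19 (56.86.160.0 - 56.86.191.255) -> R27
  56.86.160.0/20 (56.86.160.0 - 56.86.175.255) -> R12
More-specific entries that do NOT match:
  40.86.162.248/30 (40.86.162.248 - 40.86.162.251) does not contain 56.86.162.248
  56.86.162.176/28 (56.86.162.176 - 56.86.162.191) does not contain 56.86.162.248
  56.86.162.192/27 (56.86.162.192 - 56.86.162.223) does not contain 56.86.162.248
  56.86.162.96/27 (56.86.162.96 - 56.86.162.127) does not contain 56.86.162.248
  56.86.34.192/26 (56.86.34.192 - 56.86.34.255) does not contain 56.86.162.248
  56.86.166.0/23 (56.86.166.0 - 56.86.167.255) does not contain 56.86.162.248
  56.94.160.0/22 (56.94.160.0 - 56.94.163.255) does not contain 56.86.162.248
Longest matching prefix is /20 -> next hop R12.

R12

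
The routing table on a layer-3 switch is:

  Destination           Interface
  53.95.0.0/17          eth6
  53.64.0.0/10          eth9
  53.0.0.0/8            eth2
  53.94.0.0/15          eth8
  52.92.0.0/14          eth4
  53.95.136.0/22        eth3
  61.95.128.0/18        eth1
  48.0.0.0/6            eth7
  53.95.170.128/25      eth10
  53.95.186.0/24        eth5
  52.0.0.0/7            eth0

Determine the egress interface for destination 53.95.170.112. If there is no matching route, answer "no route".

Routes whose prefix contains 53.95.170.112:
  52.0.0.0/7 (52.0.0.0 - 53.255.255.255) -> eth0
  53.0.0.0/8 (53.0.0.0 - 53.255.255.255) -> eth2
  53.64.0.0/10 (53.64.0.0 - 53.127.255.255) -> eth9
  53.94.0.0/15 (53.94.0.0 - 53.95.255.255) -> eth8
More-specific entries that do NOT match:
  53.95.170.128/25 (53.95.170.128 - 53.95.170.255) does not contain 53.95.170.112
  53.95.186.0/24 (53.95.186.0 - 53.95.186.255) does not contain 53.95.170.112
  53.95.136.0/22 (53.95.136.0 - 53.95.139.255) does not contain 53.95.170.112
  61.95.128.0/18 (61.95.128.0 - 61.95.191.255) does not contain 53.95.170.112
  53.95.0.0/17 (53.95.0.0 - 53.95.127.255) does not contain 53.95.170.112
Longest matching prefix is /15 -> interface eth8.

eth8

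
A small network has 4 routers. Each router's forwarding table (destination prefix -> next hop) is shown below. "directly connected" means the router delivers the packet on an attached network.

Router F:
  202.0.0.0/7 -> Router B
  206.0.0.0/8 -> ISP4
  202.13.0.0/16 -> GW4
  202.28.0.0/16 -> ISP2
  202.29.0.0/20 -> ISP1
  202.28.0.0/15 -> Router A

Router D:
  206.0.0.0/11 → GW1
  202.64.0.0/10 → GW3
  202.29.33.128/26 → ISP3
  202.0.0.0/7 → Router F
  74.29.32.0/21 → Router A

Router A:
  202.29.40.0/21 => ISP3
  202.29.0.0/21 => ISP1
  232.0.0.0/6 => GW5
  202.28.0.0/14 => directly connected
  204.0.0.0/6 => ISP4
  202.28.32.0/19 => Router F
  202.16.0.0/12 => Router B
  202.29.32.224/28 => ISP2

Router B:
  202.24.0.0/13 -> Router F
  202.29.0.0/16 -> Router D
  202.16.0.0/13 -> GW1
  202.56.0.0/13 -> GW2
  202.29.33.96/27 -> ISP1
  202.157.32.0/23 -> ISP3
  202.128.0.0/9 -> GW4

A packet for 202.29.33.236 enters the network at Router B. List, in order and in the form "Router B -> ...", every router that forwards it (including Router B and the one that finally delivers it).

Router B -> Router D -> Router F -> Router A

At Router B: longest match for 202.29.33.236 is 202.29.0.0/16 -> Router D
At Router D: longest match for 202.29.33.236 is 202.0.0.0/7 -> Router F
At Router F: longest match for 202.29.33.236 is 202.28.0.0/15 -> Router A
At Router A: longest match for 202.29.33.236 is 202.28.0.0/14 -> directly connected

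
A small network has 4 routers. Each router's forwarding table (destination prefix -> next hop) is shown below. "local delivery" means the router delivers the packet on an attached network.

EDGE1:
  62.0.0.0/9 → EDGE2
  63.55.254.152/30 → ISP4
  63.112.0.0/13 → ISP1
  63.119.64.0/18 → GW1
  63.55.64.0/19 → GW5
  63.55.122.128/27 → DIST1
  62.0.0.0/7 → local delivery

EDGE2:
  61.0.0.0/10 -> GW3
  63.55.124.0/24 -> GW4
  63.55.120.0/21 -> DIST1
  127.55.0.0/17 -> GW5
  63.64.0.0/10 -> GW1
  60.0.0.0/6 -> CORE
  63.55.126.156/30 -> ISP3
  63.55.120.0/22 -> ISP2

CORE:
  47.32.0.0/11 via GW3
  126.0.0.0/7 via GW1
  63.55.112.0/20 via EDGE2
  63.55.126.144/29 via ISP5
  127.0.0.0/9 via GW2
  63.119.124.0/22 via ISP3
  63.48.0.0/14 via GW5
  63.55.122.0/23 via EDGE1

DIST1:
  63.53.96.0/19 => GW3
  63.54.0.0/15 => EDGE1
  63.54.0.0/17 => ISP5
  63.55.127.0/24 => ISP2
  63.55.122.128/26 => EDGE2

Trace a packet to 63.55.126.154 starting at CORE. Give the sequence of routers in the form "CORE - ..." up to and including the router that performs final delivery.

At CORE: longest match for 63.55.126.154 is 63.55.112.0/20 -> EDGE2
At EDGE2: longest match for 63.55.126.154 is 63.55.120.0/21 -> DIST1
At DIST1: longest match for 63.55.126.154 is 63.54.0.0/15 -> EDGE1
At EDGE1: longest match for 63.55.126.154 is 62.0.0.0/7 -> local delivery

CORE - EDGE2 - DIST1 - EDGE1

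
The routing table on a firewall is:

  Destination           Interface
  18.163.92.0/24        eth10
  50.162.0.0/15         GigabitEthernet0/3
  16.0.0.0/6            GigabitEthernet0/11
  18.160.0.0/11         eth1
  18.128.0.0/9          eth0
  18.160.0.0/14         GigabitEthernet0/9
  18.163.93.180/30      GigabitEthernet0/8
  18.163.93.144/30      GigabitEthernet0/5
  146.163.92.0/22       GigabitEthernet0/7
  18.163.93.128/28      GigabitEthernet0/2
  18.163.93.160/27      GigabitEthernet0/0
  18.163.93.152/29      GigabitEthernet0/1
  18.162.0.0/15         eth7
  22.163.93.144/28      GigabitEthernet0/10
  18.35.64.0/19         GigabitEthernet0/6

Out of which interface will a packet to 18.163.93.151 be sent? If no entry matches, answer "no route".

Routes whose prefix contains 18.163.93.151:
  16.0.0.0/6 (16.0.0.0 - 19.255.255.255) -> GigabitEthernet0/11
  18.128.0.0/9 (18.128.0.0 - 18.255.255.255) -> eth0
  18.160.0.0/11 (18.160.0.0 - 18.191.255.255) -> eth1
  18.160.0.0/14 (18.160.0.0 - 18.163.255.255) -> GigabitEthernet0/9
  18.162.0.0/15 (18.162.0.0 - 18.163.255.255) -> eth7
More-specific entries that do NOT match:
  18.163.93.180/30 (18.163.93.180 - 18.163.93.183) does not contain 18.163.93.151
  18.163.93.144/30 (18.163.93.144 - 18.163.93.147) does not contain 18.163.93.151
  18.163.93.152/29 (18.163.93.152 - 18.163.93.159) does not contain 18.163.93.151
  18.163.93.128/28 (18.163.93.128 - 18.163.93.143) does not contain 18.163.93.151
  22.163.93.144/28 (22.163.93.144 - 22.163.93.159) does not contain 18.163.93.151
  18.163.93.160/27 (18.163.93.160 - 18.163.93.191) does not contain 18.163.93.151
  18.163.92.0/24 (18.163.92.0 - 18.163.92.255) does not contain 18.163.93.151
  146.163.92.0/22 (146.163.92.0 - 146.163.95.255) does not contain 18.163.93.151
  18.35.64.0/19 (18.35.64.0 - 18.35.95.255) does not contain 18.163.93.151
Longest matching prefix is /15 -> interface eth7.

eth7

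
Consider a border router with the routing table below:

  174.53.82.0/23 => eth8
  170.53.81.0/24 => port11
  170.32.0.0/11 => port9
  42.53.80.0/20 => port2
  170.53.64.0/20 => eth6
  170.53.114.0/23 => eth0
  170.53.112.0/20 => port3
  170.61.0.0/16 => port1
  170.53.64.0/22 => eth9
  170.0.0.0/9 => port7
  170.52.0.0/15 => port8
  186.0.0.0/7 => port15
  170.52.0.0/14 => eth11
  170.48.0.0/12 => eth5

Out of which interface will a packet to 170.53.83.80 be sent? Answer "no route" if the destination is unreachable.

port8

Routes whose prefix contains 170.53.83.80:
  170.0.0.0/9 (170.0.0.0 - 170.127.255.255) -> port7
  170.32.0.0/11 (170.32.0.0 - 170.63.255.255) -> port9
  170.48.0.0/12 (170.48.0.0 - 170.63.255.255) -> eth5
  170.52.0.0/14 (170.52.0.0 - 170.55.255.255) -> eth11
  170.52.0.0/15 (170.52.0.0 - 170.53.255.255) -> port8
More-specific entries that do NOT match:
  170.53.81.0/24 (170.53.81.0 - 170.53.81.255) does not contain 170.53.83.80
  174.53.82.0/23 (174.53.82.0 - 174.53.83.255) does not contain 170.53.83.80
  170.53.114.0/23 (170.53.114.0 - 170.53.115.255) does not contain 170.53.83.80
  170.53.64.0/22 (170.53.64.0 - 170.53.67.255) does not contain 170.53.83.80
  42.53.80.0/20 (42.53.80.0 - 42.53.95.255) does not contain 170.53.83.80
  170.53.64.0/20 (170.53.64.0 - 170.53.79.255) does not contain 170.53.83.80
  170.53.112.0/20 (170.53.112.0 - 170.53.127.255) does not contain 170.53.83.80
  170.61.0.0/16 (170.61.0.0 - 170.61.255.255) does not contain 170.53.83.80
Longest matching prefix is /15 -> interface port8.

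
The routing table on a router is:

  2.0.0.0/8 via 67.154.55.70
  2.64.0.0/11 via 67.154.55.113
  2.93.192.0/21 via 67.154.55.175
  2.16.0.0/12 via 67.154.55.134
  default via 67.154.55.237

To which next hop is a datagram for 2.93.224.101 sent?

Routes whose prefix contains 2.93.224.101:
  0.0.0.0/0 (default, matches everything) -> 67.154.55.237
  2.0.0.0/8 (2.0.0.0 - 2.255.255.255) -> 67.154.55.70
  2.64.0.0/11 (2.64.0.0 - 2.95.255.255) -> 67.154.55.113
More-specific entries that do NOT match:
  2.93.192.0/21 (2.93.192.0 - 2.93.199.255) does not contain 2.93.224.101
  2.16.0.0/12 (2.16.0.0 - 2.31.255.255) does not contain 2.93.224.101
Longest matching prefix is /11 -> next hop 67.154.55.113.

67.154.55.113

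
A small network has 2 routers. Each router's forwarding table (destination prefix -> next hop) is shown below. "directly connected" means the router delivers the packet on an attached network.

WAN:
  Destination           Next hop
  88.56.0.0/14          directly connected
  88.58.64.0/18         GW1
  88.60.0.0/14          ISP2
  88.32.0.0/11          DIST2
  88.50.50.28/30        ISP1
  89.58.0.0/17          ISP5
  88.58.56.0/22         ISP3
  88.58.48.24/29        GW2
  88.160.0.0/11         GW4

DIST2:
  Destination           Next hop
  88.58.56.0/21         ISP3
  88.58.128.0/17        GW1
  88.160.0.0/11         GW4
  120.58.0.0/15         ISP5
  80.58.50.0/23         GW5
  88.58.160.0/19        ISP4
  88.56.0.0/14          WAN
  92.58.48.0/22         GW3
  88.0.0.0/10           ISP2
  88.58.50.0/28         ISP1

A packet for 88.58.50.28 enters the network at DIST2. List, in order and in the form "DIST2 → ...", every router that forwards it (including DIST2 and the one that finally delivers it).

DIST2 → WAN

At DIST2: longest match for 88.58.50.28 is 88.56.0.0/14 -> WAN
At WAN: longest match for 88.58.50.28 is 88.56.0.0/14 -> directly connected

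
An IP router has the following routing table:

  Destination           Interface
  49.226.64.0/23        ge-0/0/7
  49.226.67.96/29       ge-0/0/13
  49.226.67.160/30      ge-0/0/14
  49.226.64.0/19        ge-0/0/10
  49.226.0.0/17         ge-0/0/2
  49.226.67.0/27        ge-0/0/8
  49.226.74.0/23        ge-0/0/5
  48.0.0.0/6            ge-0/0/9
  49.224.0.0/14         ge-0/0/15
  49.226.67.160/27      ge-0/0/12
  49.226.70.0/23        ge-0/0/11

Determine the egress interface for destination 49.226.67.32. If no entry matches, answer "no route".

Routes whose prefix contains 49.226.67.32:
  48.0.0.0/6 (48.0.0.0 - 51.255.255.255) -> ge-0/0/9
  49.224.0.0/14 (49.224.0.0 - 49.227.255.255) -> ge-0/0/15
  49.226.0.0/17 (49.226.0.0 - 49.226.127.255) -> ge-0/0/2
  49.226.64.0/19 (49.226.64.0 - 49.226.95.255) -> ge-0/0/10
More-specific entries that do NOT match:
  49.226.67.160/30 (49.226.67.160 - 49.226.67.163) does not contain 49.226.67.32
  49.226.67.96/29 (49.226.67.96 - 49.226.67.103) does not contain 49.226.67.32
  49.226.67.0/27 (49.226.67.0 - 49.226.67.31) does not contain 49.226.67.32
  49.226.67.160/27 (49.226.67.160 - 49.226.67.191) does not contain 49.226.67.32
  49.226.64.0/23 (49.226.64.0 - 49.226.65.255) does not contain 49.226.67.32
  49.226.74.0/23 (49.226.74.0 - 49.226.75.255) does not contain 49.226.67.32
  49.226.70.0/23 (49.226.70.0 - 49.226.71.255) does not contain 49.226.67.32
Longest matching prefix is /19 -> interface ge-0/0/10.

ge-0/0/10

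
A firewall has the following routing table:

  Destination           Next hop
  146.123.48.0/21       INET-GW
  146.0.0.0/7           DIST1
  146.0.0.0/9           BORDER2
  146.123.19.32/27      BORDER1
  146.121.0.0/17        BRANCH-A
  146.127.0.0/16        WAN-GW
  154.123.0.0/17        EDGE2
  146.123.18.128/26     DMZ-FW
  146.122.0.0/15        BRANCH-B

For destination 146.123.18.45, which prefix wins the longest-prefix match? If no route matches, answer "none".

Entries matching 146.123.18.45:
  146.0.0.0/7 (146.0.0.0 - 147.255.255.255)
  146.0.0.0/9 (146.0.0.0 - 146.127.255.255)
  146.122.0.0/15 (146.122.0.0 - 146.123.255.255)
Most specific is 146.122.0.0/15.

146.122.0.0/15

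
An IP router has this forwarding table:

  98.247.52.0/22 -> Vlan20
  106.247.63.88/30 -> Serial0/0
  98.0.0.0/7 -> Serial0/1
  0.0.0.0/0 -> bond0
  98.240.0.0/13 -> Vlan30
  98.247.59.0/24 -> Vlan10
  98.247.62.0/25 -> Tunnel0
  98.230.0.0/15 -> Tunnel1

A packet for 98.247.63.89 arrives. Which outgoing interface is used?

Vlan30

Routes whose prefix contains 98.247.63.89:
  0.0.0.0/0 (default, matches everything) -> bond0
  98.0.0.0/7 (98.0.0.0 - 99.255.255.255) -> Serial0/1
  98.240.0.0/13 (98.240.0.0 - 98.247.255.255) -> Vlan30
More-specific entries that do NOT match:
  106.247.63.88/30 (106.247.63.88 - 106.247.63.91) does not contain 98.247.63.89
  98.247.62.0/25 (98.247.62.0 - 98.247.62.127) does not contain 98.247.63.89
  98.247.59.0/24 (98.247.59.0 - 98.247.59.255) does not contain 98.247.63.89
  98.247.52.0/22 (98.247.52.0 - 98.247.55.255) does not contain 98.247.63.89
  98.230.0.0/15 (98.230.0.0 - 98.231.255.255) does not contain 98.247.63.89
Longest matching prefix is /13 -> interface Vlan30.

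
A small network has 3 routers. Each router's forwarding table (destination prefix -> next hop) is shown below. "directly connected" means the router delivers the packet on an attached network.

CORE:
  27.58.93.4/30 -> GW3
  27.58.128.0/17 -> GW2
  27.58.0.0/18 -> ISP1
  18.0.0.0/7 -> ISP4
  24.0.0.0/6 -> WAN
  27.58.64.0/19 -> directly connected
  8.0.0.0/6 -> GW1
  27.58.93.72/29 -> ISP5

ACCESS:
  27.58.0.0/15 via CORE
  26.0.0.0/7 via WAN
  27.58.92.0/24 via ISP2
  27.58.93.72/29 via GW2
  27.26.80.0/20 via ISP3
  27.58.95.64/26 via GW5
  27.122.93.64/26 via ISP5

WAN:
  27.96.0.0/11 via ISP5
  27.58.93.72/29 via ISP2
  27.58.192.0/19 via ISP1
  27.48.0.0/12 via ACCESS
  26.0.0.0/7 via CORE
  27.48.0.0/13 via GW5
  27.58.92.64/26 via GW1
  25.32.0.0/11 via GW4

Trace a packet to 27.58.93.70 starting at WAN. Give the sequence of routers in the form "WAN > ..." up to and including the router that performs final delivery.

WAN > ACCESS > CORE

At WAN: longest match for 27.58.93.70 is 27.48.0.0/12 -> ACCESS
At ACCESS: longest match for 27.58.93.70 is 27.58.0.0/15 -> CORE
At CORE: longest match for 27.58.93.70 is 27.58.64.0/19 -> directly connected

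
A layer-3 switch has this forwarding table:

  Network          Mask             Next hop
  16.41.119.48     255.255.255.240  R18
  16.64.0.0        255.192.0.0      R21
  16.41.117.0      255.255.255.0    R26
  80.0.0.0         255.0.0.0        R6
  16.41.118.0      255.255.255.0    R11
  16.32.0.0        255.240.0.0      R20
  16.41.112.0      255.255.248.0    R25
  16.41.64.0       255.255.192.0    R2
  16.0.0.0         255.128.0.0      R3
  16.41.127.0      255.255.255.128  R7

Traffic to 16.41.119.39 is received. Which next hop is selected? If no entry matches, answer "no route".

R25

Routes whose prefix contains 16.41.119.39:
  16.0.0.0/9 (16.0.0.0 - 16.127.255.255) -> R3
  16.32.0.0/12 (16.32.0.0 - 16.47.255.255) -> R20
  16.41.64.0/18 (16.41.64.0 - 16.41.127.255) -> R2
  16.41.112.0/21 (16.41.112.0 - 16.41.119.255) -> R25
More-specific entries that do NOT match:
  16.41.119.48/28 (16.41.119.48 - 16.41.119.63) does not contain 16.41.119.39
  16.41.127.0/25 (16.41.127.0 - 16.41.127.127) does not contain 16.41.119.39
  16.41.117.0/24 (16.41.117.0 - 16.41.117.255) does not contain 16.41.119.39
  16.41.118.0/24 (16.41.118.0 - 16.41.118.255) does not contain 16.41.119.39
Longest matching prefix is /21 -> next hop R25.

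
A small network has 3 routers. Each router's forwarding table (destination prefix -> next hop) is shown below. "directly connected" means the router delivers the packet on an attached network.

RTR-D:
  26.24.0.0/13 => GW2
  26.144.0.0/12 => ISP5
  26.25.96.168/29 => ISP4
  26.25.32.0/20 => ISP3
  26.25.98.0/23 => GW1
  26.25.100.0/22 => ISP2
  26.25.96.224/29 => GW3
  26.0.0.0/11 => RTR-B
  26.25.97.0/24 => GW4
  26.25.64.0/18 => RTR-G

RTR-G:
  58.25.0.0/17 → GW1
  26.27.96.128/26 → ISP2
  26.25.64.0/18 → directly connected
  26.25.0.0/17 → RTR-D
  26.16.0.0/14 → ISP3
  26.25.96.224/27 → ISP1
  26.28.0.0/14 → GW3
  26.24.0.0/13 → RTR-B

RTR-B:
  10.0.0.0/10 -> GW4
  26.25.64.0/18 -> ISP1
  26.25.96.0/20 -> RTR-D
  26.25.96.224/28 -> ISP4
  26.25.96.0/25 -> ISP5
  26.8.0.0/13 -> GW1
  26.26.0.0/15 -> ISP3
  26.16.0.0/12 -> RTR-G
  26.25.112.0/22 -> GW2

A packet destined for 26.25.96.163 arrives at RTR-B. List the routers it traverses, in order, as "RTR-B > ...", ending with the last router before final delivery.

At RTR-B: longest match for 26.25.96.163 is 26.25.96.0/20 -> RTR-D
At RTR-D: longest match for 26.25.96.163 is 26.25.64.0/18 -> RTR-G
At RTR-G: longest match for 26.25.96.163 is 26.25.64.0/18 -> directly connected

RTR-B > RTR-D > RTR-G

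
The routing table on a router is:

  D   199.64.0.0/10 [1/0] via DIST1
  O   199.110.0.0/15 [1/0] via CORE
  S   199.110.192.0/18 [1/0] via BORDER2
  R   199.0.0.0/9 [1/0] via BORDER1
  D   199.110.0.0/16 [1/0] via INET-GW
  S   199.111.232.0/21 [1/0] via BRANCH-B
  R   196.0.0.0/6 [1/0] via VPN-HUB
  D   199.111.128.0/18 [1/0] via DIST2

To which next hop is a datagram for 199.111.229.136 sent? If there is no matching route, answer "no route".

Routes whose prefix contains 199.111.229.136:
  196.0.0.0/6 (196.0.0.0 - 199.255.255.255) -> VPN-HUB
  199.0.0.0/9 (199.0.0.0 - 199.127.255.255) -> BORDER1
  199.64.0.0/10 (199.64.0.0 - 199.127.255.255) -> DIST1
  199.110.0.0/15 (199.110.0.0 - 199.111.255.255) -> CORE
More-specific entries that do NOT match:
  199.111.232.0/21 (199.111.232.0 - 199.111.239.255) does not contain 199.111.229.136
  199.110.192.0/18 (199.110.192.0 - 199.110.255.255) does not contain 199.111.229.136
  199.111.128.0/18 (199.111.128.0 - 199.111.191.255) does not contain 199.111.229.136
  199.110.0.0/16 (199.110.0.0 - 199.110.255.255) does not contain 199.111.229.136
Longest matching prefix is /15 -> next hop CORE.

CORE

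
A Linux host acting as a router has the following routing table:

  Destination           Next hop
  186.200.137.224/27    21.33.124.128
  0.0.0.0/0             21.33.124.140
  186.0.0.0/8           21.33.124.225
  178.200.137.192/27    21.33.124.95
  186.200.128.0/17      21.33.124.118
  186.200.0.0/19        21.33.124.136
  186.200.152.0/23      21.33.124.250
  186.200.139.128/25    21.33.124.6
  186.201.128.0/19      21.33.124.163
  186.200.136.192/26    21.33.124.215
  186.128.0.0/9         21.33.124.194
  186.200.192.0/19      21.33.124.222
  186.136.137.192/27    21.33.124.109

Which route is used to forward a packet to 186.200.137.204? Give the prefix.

Entries matching 186.200.137.204:
  0.0.0.0/0 (default, matches everything)
  186.0.0.0/8 (186.0.0.0 - 186.255.255.255)
  186.128.0.0/9 (186.128.0.0 - 186.255.255.255)
  186.200.128.0/17 (186.200.128.0 - 186.200.255.255)
Most specific is 186.200.128.0/17.

186.200.128.0/17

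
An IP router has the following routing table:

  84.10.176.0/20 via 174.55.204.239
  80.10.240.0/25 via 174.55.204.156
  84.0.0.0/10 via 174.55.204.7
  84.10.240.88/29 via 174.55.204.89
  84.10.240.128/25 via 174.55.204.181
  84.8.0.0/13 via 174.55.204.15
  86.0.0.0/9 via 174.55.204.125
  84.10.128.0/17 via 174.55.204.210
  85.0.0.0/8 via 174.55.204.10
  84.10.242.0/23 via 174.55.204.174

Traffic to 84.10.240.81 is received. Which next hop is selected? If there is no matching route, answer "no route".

174.55.204.210

Routes whose prefix contains 84.10.240.81:
  84.0.0.0/10 (84.0.0.0 - 84.63.255.255) -> 174.55.204.7
  84.8.0.0/13 (84.8.0.0 - 84.15.255.255) -> 174.55.204.15
  84.10.128.0/17 (84.10.128.0 - 84.10.255.255) -> 174.55.204.210
More-specific entries that do NOT match:
  84.10.240.88/29 (84.10.240.88 - 84.10.240.95) does not contain 84.10.240.81
  80.10.240.0/25 (80.10.240.0 - 80.10.240.127) does not contain 84.10.240.81
  84.10.240.128/25 (84.10.240.128 - 84.10.240.255) does not contain 84.10.240.81
  84.10.242.0/23 (84.10.242.0 - 84.10.243.255) does not contain 84.10.240.81
  84.10.176.0/20 (84.10.176.0 - 84.10.191.255) does not contain 84.10.240.81
Longest matching prefix is /17 -> next hop 174.55.204.210.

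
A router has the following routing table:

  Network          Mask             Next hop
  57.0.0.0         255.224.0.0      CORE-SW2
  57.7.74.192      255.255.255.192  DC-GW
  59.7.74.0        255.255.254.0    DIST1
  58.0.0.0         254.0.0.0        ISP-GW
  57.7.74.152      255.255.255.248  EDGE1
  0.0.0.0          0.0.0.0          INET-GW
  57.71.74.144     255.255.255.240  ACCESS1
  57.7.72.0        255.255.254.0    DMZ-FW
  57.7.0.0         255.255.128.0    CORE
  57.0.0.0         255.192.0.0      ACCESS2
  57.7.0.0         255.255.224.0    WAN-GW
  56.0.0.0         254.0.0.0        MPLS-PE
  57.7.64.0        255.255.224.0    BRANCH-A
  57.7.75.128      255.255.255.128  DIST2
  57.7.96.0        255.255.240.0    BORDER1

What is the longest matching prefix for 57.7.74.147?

57.7.64.0/19

Entries matching 57.7.74.147:
  0.0.0.0/0 (default, matches everything)
  56.0.0.0/7 (56.0.0.0 - 57.255.255.255)
  57.0.0.0/10 (57.0.0.0 - 57.63.255.255)
  57.0.0.0/11 (57.0.0.0 - 57.31.255.255)
  57.7.0.0/17 (57.7.0.0 - 57.7.127.255)
  57.7.64.0/19 (57.7.64.0 - 57.7.95.255)
Most specific is 57.7.64.0/19.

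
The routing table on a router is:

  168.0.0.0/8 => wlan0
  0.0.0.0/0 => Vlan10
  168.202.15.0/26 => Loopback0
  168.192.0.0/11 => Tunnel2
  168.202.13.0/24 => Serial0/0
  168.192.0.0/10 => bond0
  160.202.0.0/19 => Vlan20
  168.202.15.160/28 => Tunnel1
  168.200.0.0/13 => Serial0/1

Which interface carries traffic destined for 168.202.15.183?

Serial0/1

Routes whose prefix contains 168.202.15.183:
  0.0.0.0/0 (default, matches everything) -> Vlan10
  168.0.0.0/8 (168.0.0.0 - 168.255.255.255) -> wlan0
  168.192.0.0/10 (168.192.0.0 - 168.255.255.255) -> bond0
  168.192.0.0/11 (168.192.0.0 - 168.223.255.255) -> Tunnel2
  168.200.0.0/13 (168.200.0.0 - 168.207.255.255) -> Serial0/1
More-specific entries that do NOT match:
  168.202.15.160/28 (168.202.15.160 - 168.202.15.175) does not contain 168.202.15.183
  168.202.15.0/26 (168.202.15.0 - 168.202.15.63) does not contain 168.202.15.183
  168.202.13.0/24 (168.202.13.0 - 168.202.13.255) does not contain 168.202.15.183
  160.202.0.0/19 (160.202.0.0 - 160.202.31.255) does not contain 168.202.15.183
Longest matching prefix is /13 -> interface Serial0/1.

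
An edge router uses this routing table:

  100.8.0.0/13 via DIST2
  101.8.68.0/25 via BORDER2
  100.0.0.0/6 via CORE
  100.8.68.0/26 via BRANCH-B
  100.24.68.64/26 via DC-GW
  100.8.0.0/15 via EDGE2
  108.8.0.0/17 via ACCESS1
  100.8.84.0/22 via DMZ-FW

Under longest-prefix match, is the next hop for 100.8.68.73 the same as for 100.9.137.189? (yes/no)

100.8.68.73: longest match 100.8.0.0/15 -> EDGE2
100.9.137.189: longest match 100.8.0.0/15 -> EDGE2

yes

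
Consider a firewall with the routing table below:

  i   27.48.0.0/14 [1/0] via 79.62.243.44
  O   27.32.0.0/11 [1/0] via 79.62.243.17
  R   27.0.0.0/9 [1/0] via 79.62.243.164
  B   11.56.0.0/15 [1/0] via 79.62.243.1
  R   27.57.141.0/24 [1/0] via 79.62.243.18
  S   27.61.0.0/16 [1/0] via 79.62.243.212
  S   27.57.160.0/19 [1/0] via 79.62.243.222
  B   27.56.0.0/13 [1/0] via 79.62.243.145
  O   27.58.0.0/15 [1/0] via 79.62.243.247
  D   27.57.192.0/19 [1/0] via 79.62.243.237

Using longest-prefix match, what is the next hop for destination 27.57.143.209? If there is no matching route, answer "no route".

79.62.243.145

Routes whose prefix contains 27.57.143.209:
  27.0.0.0/9 (27.0.0.0 - 27.127.255.255) -> 79.62.243.164
  27.32.0.0/11 (27.32.0.0 - 27.63.255.255) -> 79.62.243.17
  27.56.0.0/13 (27.56.0.0 - 27.63.255.255) -> 79.62.243.145
More-specific entries that do NOT match:
  27.57.141.0/24 (27.57.141.0 - 27.57.141.255) does not contain 27.57.143.209
  27.57.160.0/19 (27.57.160.0 - 27.57.191.255) does not contain 27.57.143.209
  27.57.192.0/19 (27.57.192.0 - 27.57.223.255) does not contain 27.57.143.209
  27.61.0.0/16 (27.61.0.0 - 27.61.255.255) does not contain 27.57.143.209
  11.56.0.0/15 (11.56.0.0 - 11.57.255.255) does not contain 27.57.143.209
  27.58.0.0/15 (27.58.0.0 - 27.59.255.255) does not contain 27.57.143.209
  27.48.0.0/14 (27.48.0.0 - 27.51.255.255) does not contain 27.57.143.209
Longest matching prefix is /13 -> next hop 79.62.243.145.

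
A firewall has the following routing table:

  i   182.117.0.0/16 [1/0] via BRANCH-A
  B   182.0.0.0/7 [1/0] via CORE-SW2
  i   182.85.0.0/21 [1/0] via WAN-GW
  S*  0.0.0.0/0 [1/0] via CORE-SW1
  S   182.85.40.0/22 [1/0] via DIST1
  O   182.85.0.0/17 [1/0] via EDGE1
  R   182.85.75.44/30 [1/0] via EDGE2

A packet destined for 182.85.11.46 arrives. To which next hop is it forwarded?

EDGE1

Routes whose prefix contains 182.85.11.46:
  0.0.0.0/0 (default, matches everything) -> CORE-SW1
  182.0.0.0/7 (182.0.0.0 - 183.255.255.255) -> CORE-SW2
  182.85.0.0/17 (182.85.0.0 - 182.85.127.255) -> EDGE1
More-specific entries that do NOT match:
  182.85.75.44/30 (182.85.75.44 - 182.85.75.47) does not contain 182.85.11.46
  182.85.40.0/22 (182.85.40.0 - 182.85.43.255) does not contain 182.85.11.46
  182.85.0.0/21 (182.85.0.0 - 182.85.7.255) does not contain 182.85.11.46
Longest matching prefix is /17 -> next hop EDGE1.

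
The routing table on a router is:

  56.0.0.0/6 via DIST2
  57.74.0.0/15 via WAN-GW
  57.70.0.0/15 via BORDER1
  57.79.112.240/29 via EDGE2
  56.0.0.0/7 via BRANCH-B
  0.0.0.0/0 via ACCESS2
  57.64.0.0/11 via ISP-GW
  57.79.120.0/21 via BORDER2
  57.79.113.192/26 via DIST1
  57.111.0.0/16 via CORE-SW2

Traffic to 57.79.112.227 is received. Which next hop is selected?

ISP-GW

Routes whose prefix contains 57.79.112.227:
  0.0.0.0/0 (default, matches everything) -> ACCESS2
  56.0.0.0/6 (56.0.0.0 - 59.255.255.255) -> DIST2
  56.0.0.0/7 (56.0.0.0 - 57.255.255.255) -> BRANCH-B
  57.64.0.0/11 (57.64.0.0 - 57.95.255.255) -> ISP-GW
More-specific entries that do NOT match:
  57.79.112.240/29 (57.79.112.240 - 57.79.112.247) does not contain 57.79.112.227
  57.79.113.192/26 (57.79.113.192 - 57.79.113.255) does not contain 57.79.112.227
  57.79.120.0/21 (57.79.120.0 - 57.79.127.255) does not contain 57.79.112.227
  57.111.0.0/16 (57.111.0.0 - 57.111.255.255) does not contain 57.79.112.227
  57.74.0.0/15 (57.74.0.0 - 57.75.255.255) does not contain 57.79.112.227
  57.70.0.0/15 (57.70.0.0 - 57.71.255.255) does not contain 57.79.112.227
Longest matching prefix is /11 -> next hop ISP-GW.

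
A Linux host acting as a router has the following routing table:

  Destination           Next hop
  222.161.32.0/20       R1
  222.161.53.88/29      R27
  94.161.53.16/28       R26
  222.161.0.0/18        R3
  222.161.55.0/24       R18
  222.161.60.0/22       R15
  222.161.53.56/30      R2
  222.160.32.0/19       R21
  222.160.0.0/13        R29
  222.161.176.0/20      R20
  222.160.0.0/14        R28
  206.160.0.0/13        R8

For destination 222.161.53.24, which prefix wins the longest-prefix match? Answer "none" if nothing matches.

Entries matching 222.161.53.24:
  222.160.0.0/13 (222.160.0.0 - 222.167.255.255)
  222.160.0.0/14 (222.160.0.0 - 222.163.255.255)
  222.161.0.0/18 (222.161.0.0 - 222.161.63.255)
Most specific is 222.161.0.0/18.

222.161.0.0/18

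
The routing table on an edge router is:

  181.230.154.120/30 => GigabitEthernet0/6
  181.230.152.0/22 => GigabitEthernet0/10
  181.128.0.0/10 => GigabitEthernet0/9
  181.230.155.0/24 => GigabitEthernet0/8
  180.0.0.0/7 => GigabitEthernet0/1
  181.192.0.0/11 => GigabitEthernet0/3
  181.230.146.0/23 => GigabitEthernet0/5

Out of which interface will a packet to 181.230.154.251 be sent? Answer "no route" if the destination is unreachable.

Routes whose prefix contains 181.230.154.251:
  180.0.0.0/7 (180.0.0.0 - 181.255.255.255) -> GigabitEthernet0/1
  181.230.152.0/22 (181.230.152.0 - 181.230.155.255) -> GigabitEthernet0/10
More-specific entries that do NOT match:
  181.230.154.120/30 (181.230.154.120 - 181.230.154.123) does not contain 181.230.154.251
  181.230.155.0/24 (181.230.155.0 - 181.230.155.255) does not contain 181.230.154.251
  181.230.146.0/23 (181.230.146.0 - 181.230.147.255) does not contain 181.230.154.251
Longest matching prefix is /22 -> interface GigabitEthernet0/10.

GigabitEthernet0/10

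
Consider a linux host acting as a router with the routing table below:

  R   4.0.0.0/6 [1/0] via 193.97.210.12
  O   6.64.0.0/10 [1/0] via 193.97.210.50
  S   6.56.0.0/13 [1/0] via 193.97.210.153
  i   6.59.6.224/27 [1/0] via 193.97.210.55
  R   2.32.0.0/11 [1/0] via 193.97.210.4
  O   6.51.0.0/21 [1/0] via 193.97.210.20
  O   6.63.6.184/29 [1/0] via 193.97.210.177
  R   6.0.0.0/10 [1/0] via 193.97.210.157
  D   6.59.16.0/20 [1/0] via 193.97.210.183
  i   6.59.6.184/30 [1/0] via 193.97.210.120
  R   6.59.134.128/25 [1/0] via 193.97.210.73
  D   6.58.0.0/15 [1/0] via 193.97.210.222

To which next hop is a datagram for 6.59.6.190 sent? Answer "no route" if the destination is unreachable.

Routes whose prefix contains 6.59.6.190:
  4.0.0.0/6 (4.0.0.0 - 7.255.255.255) -> 193.97.210.12
  6.0.0.0/10 (6.0.0.0 - 6.63.255.255) -> 193.97.210.157
  6.56.0.0/13 (6.56.0.0 - 6.63.255.255) -> 193.97.210.153
  6.58.0.0/15 (6.58.0.0 - 6.59.255.255) -> 193.97.210.222
More-specific entries that do NOT match:
  6.59.6.184/30 (6.59.6.184 - 6.59.6.187) does not contain 6.59.6.190
  6.63.6.184/29 (6.63.6.184 - 6.63.6.191) does not contain 6.59.6.190
  6.59.6.224/27 (6.59.6.224 - 6.59.6.255) does not contain 6.59.6.190
  6.59.134.128/25 (6.59.134.128 - 6.59.134.255) does not contain 6.59.6.190
  6.51.0.0/21 (6.51.0.0 - 6.51.7.255) does not contain 6.59.6.190
  6.59.16.0/20 (6.59.16.0 - 6.59.31.255) does not contain 6.59.6.190
Longest matching prefix is /15 -> next hop 193.97.210.222.

193.97.210.222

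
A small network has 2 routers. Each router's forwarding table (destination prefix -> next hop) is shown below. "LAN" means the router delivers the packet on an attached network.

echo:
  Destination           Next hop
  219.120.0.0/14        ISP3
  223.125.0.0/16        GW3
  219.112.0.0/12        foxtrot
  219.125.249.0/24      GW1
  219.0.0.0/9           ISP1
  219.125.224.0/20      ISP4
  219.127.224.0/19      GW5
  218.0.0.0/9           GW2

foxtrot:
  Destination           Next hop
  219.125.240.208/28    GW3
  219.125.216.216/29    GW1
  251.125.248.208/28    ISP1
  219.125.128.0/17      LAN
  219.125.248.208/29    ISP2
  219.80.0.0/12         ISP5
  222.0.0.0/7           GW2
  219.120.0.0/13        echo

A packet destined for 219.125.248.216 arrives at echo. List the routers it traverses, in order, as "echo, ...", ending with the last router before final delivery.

echo, foxtrot

At echo: longest match for 219.125.248.216 is 219.112.0.0/12 -> foxtrot
At foxtrot: longest match for 219.125.248.216 is 219.125.128.0/17 -> LAN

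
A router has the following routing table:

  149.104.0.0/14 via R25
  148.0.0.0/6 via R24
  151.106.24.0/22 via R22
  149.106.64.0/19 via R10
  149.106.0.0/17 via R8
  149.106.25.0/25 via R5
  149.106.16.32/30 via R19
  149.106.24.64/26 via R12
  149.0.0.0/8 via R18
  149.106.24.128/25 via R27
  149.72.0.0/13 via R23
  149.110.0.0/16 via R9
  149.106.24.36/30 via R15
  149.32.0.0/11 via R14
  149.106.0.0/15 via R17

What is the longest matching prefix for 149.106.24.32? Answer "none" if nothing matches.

Entries matching 149.106.24.32:
  148.0.0.0/6 (148.0.0.0 - 151.255.255.255)
  149.0.0.0/8 (149.0.0.0 - 149.255.255.255)
  149.104.0.0/14 (149.104.0.0 - 149.107.255.255)
  149.106.0.0/15 (149.106.0.0 - 149.107.255.255)
  149.106.0.0/17 (149.106.0.0 - 149.106.127.255)
Most specific is 149.106.0.0/17.

149.106.0.0/17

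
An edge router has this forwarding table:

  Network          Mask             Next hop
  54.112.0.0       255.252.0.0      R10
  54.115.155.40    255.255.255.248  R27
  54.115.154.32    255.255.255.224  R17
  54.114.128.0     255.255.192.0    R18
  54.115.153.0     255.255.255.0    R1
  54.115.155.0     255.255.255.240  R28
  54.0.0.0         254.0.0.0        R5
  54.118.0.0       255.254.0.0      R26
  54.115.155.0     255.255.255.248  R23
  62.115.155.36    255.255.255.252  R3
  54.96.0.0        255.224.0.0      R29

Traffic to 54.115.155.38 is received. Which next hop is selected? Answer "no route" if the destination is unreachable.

Routes whose prefix contains 54.115.155.38:
  54.0.0.0/7 (54.0.0.0 - 55.255.255.255) -> R5
  54.96.0.0/11 (54.96.0.0 - 54.127.255.255) -> R29
  54.112.0.0/14 (54.112.0.0 - 54.115.255.255) -> R10
More-specific entries that do NOT match:
  62.115.155.36/30 (62.115.155.36 - 62.115.155.39) does not contain 54.115.155.38
  54.115.155.40/29 (54.115.155.40 - 54.115.155.47) does not contain 54.115.155.38
  54.115.155.0/29 (54.115.155.0 - 54.115.155.7) does not contain 54.115.155.38
  54.115.155.0/28 (54.115.155.0 - 54.115.155.15) does not contain 54.115.155.38
  54.115.154.32/27 (54.115.154.32 - 54.115.154.63) does not contain 54.115.155.38
  54.115.153.0/24 (54.115.153.0 - 54.115.153.255) does not contain 54.115.155.38
  54.114.128.0/18 (54.114.128.0 - 54.114.191.255) does not contain 54.115.155.38
  54.118.0.0/15 (54.118.0.0 - 54.119.255.255) does not contain 54.115.155.38
Longest matching prefix is /14 -> next hop R10.

R10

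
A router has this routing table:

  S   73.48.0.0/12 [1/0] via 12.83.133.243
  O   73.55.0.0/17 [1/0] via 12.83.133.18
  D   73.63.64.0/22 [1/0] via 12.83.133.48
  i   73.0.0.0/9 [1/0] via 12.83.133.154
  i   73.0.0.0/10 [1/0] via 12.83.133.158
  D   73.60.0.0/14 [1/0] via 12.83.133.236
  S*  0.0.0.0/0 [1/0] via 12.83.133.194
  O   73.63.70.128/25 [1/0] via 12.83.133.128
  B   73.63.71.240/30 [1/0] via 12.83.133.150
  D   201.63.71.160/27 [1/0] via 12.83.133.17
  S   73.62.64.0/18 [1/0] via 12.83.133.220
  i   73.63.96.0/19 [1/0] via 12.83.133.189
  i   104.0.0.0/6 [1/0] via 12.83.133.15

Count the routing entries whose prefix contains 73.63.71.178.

Prefixes containing 73.63.71.178:
  0.0.0.0/0 (default, matches everything)
  73.0.0.0/9 (73.0.0.0 - 73.127.255.255)
  73.0.0.0/10 (73.0.0.0 - 73.63.255.255)
  73.48.0.0/12 (73.48.0.0 - 73.63.255.255)
  73.60.0.0/14 (73.60.0.0 - 73.63.255.255)
Total matching entries: 5.

5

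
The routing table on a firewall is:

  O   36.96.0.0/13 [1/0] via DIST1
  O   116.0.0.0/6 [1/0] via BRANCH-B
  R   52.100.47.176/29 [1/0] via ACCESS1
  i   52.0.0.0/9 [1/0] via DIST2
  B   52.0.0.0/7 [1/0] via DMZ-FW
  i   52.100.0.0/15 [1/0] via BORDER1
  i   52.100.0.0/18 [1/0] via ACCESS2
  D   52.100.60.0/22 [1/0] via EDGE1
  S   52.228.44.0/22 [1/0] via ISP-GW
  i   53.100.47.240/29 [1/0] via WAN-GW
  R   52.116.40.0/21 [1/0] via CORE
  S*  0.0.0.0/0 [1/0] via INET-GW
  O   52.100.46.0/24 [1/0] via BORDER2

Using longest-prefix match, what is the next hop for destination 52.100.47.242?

ACCESS2

Routes whose prefix contains 52.100.47.242:
  0.0.0.0/0 (default, matches everything) -> INET-GW
  52.0.0.0/7 (52.0.0.0 - 53.255.255.255) -> DMZ-FW
  52.0.0.0/9 (52.0.0.0 - 52.127.255.255) -> DIST2
  52.100.0.0/15 (52.100.0.0 - 52.101.255.255) -> BORDER1
  52.100.0.0/18 (52.100.0.0 - 52.100.63.255) -> ACCESS2
More-specific entries that do NOT match:
  52.100.47.176/29 (52.100.47.176 - 52.100.47.183) does not contain 52.100.47.242
  53.100.47.240/29 (53.100.47.240 - 53.100.47.247) does not contain 52.100.47.242
  52.100.46.0/24 (52.100.46.0 - 52.100.46.255) does not contain 52.100.47.242
  52.100.60.0/22 (52.100.60.0 - 52.100.63.255) does not contain 52.100.47.242
  52.228.44.0/22 (52.228.44.0 - 52.228.47.255) does not contain 52.100.47.242
  52.116.40.0/21 (52.116.40.0 - 52.116.47.255) does not contain 52.100.47.242
Longest matching prefix is /18 -> next hop ACCESS2.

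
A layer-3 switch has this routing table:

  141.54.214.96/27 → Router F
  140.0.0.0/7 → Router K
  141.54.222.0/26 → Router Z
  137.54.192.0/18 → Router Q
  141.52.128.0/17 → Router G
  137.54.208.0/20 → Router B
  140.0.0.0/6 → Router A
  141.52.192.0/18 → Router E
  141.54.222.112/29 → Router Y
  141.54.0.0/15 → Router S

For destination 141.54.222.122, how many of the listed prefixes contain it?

Prefixes containing 141.54.222.122:
  140.0.0.0/6 (140.0.0.0 - 143.255.255.255)
  140.0.0.0/7 (140.0.0.0 - 141.255.255.255)
  141.54.0.0/15 (141.54.0.0 - 141.55.255.255)
Total matching entries: 3.

3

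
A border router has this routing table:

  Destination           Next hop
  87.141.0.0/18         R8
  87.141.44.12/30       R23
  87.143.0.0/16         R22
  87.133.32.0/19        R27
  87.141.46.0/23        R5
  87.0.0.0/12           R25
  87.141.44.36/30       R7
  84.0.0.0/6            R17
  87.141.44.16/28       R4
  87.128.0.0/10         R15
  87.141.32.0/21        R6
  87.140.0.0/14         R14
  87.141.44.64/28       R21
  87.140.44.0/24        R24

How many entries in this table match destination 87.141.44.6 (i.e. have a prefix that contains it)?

Prefixes containing 87.141.44.6:
  84.0.0.0/6 (84.0.0.0 - 87.255.255.255)
  87.128.0.0/10 (87.128.0.0 - 87.191.255.255)
  87.140.0.0/14 (87.140.0.0 - 87.143.255.255)
  87.141.0.0/18 (87.141.0.0 - 87.141.63.255)
Total matching entries: 4.

4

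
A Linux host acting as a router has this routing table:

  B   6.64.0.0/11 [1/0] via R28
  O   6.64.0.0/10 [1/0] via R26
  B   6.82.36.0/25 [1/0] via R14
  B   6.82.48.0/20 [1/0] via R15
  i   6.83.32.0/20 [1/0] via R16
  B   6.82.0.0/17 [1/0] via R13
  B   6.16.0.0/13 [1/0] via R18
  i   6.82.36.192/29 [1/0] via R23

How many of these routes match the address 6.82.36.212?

3

Prefixes containing 6.82.36.212:
  6.64.0.0/10 (6.64.0.0 - 6.127.255.255)
  6.64.0.0/11 (6.64.0.0 - 6.95.255.255)
  6.82.0.0/17 (6.82.0.0 - 6.82.127.255)
Total matching entries: 3.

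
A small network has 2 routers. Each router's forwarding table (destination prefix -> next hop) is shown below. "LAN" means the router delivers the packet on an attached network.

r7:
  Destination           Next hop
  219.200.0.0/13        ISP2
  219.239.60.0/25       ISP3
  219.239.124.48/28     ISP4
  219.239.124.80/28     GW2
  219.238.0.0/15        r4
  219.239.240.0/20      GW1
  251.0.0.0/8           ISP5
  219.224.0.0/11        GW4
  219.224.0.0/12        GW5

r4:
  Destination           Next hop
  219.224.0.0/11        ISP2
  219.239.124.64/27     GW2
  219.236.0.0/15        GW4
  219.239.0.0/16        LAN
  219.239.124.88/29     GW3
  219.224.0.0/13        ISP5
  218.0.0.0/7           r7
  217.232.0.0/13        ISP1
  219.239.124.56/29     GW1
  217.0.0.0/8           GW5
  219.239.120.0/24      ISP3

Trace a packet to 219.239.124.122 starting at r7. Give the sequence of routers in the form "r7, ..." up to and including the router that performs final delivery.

At r7: longest match for 219.239.124.122 is 219.238.0.0/15 -> r4
At r4: longest match for 219.239.124.122 is 219.239.0.0/16 -> LAN

r7, r4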